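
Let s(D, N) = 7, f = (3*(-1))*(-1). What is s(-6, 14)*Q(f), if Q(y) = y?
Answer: 21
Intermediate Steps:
f = 3 (f = -3*(-1) = 3)
s(-6, 14)*Q(f) = 7*3 = 21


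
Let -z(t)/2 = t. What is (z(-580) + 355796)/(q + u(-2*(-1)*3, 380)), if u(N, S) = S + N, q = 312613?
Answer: 356956/312999 ≈ 1.1404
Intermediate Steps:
z(t) = -2*t
u(N, S) = N + S
(z(-580) + 355796)/(q + u(-2*(-1)*3, 380)) = (-2*(-580) + 355796)/(312613 + (-2*(-1)*3 + 380)) = (1160 + 355796)/(312613 + (2*3 + 380)) = 356956/(312613 + (6 + 380)) = 356956/(312613 + 386) = 356956/312999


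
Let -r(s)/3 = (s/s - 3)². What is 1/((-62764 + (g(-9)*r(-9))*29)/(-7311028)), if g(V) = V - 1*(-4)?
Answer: 1827757/15256 ≈ 119.81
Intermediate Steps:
g(V) = 4 + V (g(V) = V + 4 = 4 + V)
r(s) = -12 (r(s) = -3*(s/s - 3)² = -3*(1 - 3)² = -3*(-2)² = -3*4 = -12)
1/((-62764 + (g(-9)*r(-9))*29)/(-7311028)) = 1/((-62764 + ((4 - 9)*(-12))*29)/(-7311028)) = 1/((-62764 - 5*(-12)*29)*(-1/7311028)) = 1/((-62764 + 60*29)*(-1/7311028)) = 1/((-62764 + 1740)*(-1/7311028)) = 1/(-61024*(-1/7311028)) = 1/(15256/1827757) = 1827757/15256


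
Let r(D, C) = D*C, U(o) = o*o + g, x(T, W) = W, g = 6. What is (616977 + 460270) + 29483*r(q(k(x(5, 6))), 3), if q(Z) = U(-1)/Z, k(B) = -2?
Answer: 1535351/2 ≈ 7.6768e+5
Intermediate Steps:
U(o) = 6 + o² (U(o) = o*o + 6 = o² + 6 = 6 + o²)
q(Z) = 7/Z (q(Z) = (6 + (-1)²)/Z = (6 + 1)/Z = 7/Z)
r(D, C) = C*D
(616977 + 460270) + 29483*r(q(k(x(5, 6))), 3) = (616977 + 460270) + 29483*(3*(7/(-2))) = 1077247 + 29483*(3*(7*(-½))) = 1077247 + 29483*(3*(-7/2)) = 1077247 + 29483*(-21/2) = 1077247 - 619143/2 = 1535351/2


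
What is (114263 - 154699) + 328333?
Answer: 287897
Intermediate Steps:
(114263 - 154699) + 328333 = -40436 + 328333 = 287897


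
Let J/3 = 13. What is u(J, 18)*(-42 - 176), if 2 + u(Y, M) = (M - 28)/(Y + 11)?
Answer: 2398/5 ≈ 479.60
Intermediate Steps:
J = 39 (J = 3*13 = 39)
u(Y, M) = -2 + (-28 + M)/(11 + Y) (u(Y, M) = -2 + (M - 28)/(Y + 11) = -2 + (-28 + M)/(11 + Y))
u(J, 18)*(-42 - 176) = ((-50 + 18 - 2*39)/(11 + 39))*(-42 - 176) = ((-50 + 18 - 78)/50)*(-218) = ((1/50)*(-110))*(-218) = -11/5*(-218) = 2398/5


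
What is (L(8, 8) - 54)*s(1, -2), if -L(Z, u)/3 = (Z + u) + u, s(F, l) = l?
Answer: 252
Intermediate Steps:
L(Z, u) = -6*u - 3*Z (L(Z, u) = -3*((Z + u) + u) = -3*(Z + 2*u) = -6*u - 3*Z)
(L(8, 8) - 54)*s(1, -2) = ((-6*8 - 3*8) - 54)*(-2) = ((-48 - 24) - 54)*(-2) = (-72 - 54)*(-2) = -126*(-2) = 252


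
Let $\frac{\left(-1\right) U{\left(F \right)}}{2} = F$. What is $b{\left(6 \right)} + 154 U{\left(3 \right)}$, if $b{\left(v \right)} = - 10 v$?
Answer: $-984$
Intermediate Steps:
$U{\left(F \right)} = - 2 F$
$b{\left(6 \right)} + 154 U{\left(3 \right)} = \left(-10\right) 6 + 154 \left(\left(-2\right) 3\right) = -60 + 154 \left(-6\right) = -60 - 924 = -984$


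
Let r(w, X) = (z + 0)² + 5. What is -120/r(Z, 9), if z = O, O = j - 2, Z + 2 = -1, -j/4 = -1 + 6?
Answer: -40/163 ≈ -0.24540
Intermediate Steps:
j = -20 (j = -4*(-1 + 6) = -4*5 = -20)
Z = -3 (Z = -2 - 1 = -3)
O = -22 (O = -20 - 2 = -22)
z = -22
r(w, X) = 489 (r(w, X) = (-22 + 0)² + 5 = (-22)² + 5 = 484 + 5 = 489)
-120/r(Z, 9) = -120/489 = -120*1/489 = -40/163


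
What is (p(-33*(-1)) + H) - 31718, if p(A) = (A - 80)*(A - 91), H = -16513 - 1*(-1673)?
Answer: -43832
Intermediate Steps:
H = -14840 (H = -16513 + 1673 = -14840)
p(A) = (-91 + A)*(-80 + A) (p(A) = (-80 + A)*(-91 + A) = (-91 + A)*(-80 + A))
(p(-33*(-1)) + H) - 31718 = ((7280 + (-33*(-1))² - (-5643)*(-1)) - 14840) - 31718 = ((7280 + 33² - 171*33) - 14840) - 31718 = ((7280 + 1089 - 5643) - 14840) - 31718 = (2726 - 14840) - 31718 = -12114 - 31718 = -43832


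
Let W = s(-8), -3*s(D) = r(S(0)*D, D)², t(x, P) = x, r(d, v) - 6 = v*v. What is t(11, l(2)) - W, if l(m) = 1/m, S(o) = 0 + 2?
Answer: 4933/3 ≈ 1644.3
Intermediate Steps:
S(o) = 2
r(d, v) = 6 + v² (r(d, v) = 6 + v*v = 6 + v²)
l(m) = 1/m
s(D) = -(6 + D²)²/3
W = -4900/3 (W = -(6 + (-8)²)²/3 = -(6 + 64)²/3 = -⅓*70² = -⅓*4900 = -4900/3 ≈ -1633.3)
t(11, l(2)) - W = 11 - 1*(-4900/3) = 11 + 4900/3 = 4933/3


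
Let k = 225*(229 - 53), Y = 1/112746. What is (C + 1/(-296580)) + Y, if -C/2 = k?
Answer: -147128118181787/1857678260 ≈ -79200.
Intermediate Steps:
Y = 1/112746 ≈ 8.8695e-6
k = 39600 (k = 225*176 = 39600)
C = -79200 (C = -2*39600 = -79200)
(C + 1/(-296580)) + Y = (-79200 + 1/(-296580)) + 1/112746 = (-79200 - 1/296580) + 1/112746 = -23489136001/296580 + 1/112746 = -147128118181787/1857678260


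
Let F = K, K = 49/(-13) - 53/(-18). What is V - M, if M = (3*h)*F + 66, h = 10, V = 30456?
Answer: 1186175/39 ≈ 30415.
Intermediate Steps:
K = -193/234 (K = 49*(-1/13) - 53*(-1/18) = -49/13 + 53/18 = -193/234 ≈ -0.82479)
F = -193/234 ≈ -0.82479
M = 1609/39 (M = (3*10)*(-193/234) + 66 = 30*(-193/234) + 66 = -965/39 + 66 = 1609/39 ≈ 41.256)
V - M = 30456 - 1*1609/39 = 30456 - 1609/39 = 1186175/39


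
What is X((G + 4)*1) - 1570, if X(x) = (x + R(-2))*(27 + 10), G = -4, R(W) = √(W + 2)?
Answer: -1570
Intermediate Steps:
R(W) = √(2 + W)
X(x) = 37*x (X(x) = (x + √(2 - 2))*(27 + 10) = (x + √0)*37 = (x + 0)*37 = x*37 = 37*x)
X((G + 4)*1) - 1570 = 37*((-4 + 4)*1) - 1570 = 37*(0*1) - 1570 = 37*0 - 1570 = 0 - 1570 = -1570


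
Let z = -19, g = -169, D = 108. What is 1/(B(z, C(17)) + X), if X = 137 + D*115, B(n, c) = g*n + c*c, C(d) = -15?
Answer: 1/15993 ≈ 6.2527e-5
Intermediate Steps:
B(n, c) = c**2 - 169*n (B(n, c) = -169*n + c*c = -169*n + c**2 = c**2 - 169*n)
X = 12557 (X = 137 + 108*115 = 137 + 12420 = 12557)
1/(B(z, C(17)) + X) = 1/(((-15)**2 - 169*(-19)) + 12557) = 1/((225 + 3211) + 12557) = 1/(3436 + 12557) = 1/15993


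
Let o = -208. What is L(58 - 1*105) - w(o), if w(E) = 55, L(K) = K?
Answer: -102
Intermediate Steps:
L(58 - 1*105) - w(o) = (58 - 1*105) - 1*55 = (58 - 105) - 55 = -47 - 55 = -102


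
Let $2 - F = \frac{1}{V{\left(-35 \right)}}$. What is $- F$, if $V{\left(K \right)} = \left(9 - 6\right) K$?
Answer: $- \frac{211}{105} \approx -2.0095$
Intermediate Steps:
$V{\left(K \right)} = 3 K$
$F = \frac{211}{105}$ ($F = 2 - \frac{1}{3 \left(-35\right)} = 2 - \frac{1}{-105} = 2 - - \frac{1}{105} = 2 + \frac{1}{105} = \frac{211}{105} \approx 2.0095$)
$- F = \left(-1\right) \frac{211}{105} = - \frac{211}{105}$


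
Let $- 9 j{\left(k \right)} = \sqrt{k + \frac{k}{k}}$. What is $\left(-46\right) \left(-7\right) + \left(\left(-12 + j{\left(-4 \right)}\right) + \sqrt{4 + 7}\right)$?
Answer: $310 + \sqrt{11} - \frac{i \sqrt{3}}{9} \approx 313.32 - 0.19245 i$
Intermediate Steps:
$j{\left(k \right)} = - \frac{\sqrt{1 + k}}{9}$ ($j{\left(k \right)} = - \frac{\sqrt{k + \frac{k}{k}}}{9} = - \frac{\sqrt{k + 1}}{9} = - \frac{\sqrt{1 + k}}{9}$)
$\left(-46\right) \left(-7\right) + \left(\left(-12 + j{\left(-4 \right)}\right) + \sqrt{4 + 7}\right) = \left(-46\right) \left(-7\right) - \left(12 - \sqrt{4 + 7} + \frac{\sqrt{1 - 4}}{9}\right) = 322 - \left(12 - \sqrt{11} + \frac{i \sqrt{3}}{9}\right) = 310 + \sqrt{11} - \frac{i \sqrt{3}}{9}$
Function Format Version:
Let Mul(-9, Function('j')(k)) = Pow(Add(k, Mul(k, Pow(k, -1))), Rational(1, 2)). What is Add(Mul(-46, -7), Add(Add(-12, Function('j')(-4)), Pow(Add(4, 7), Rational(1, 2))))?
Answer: Add(310, Pow(11, Rational(1, 2)), Mul(Rational(-1, 9), I, Pow(3, Rational(1, 2)))) ≈ Add(313.32, Mul(-0.19245, I))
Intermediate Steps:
Function('j')(k) = Mul(Rational(-1, 9), Pow(Add(1, k), Rational(1, 2))) (Function('j')(k) = Mul(Rational(-1, 9), Pow(Add(k, Mul(k, Pow(k, -1))), Rational(1, 2))) = Mul(Rational(-1, 9), Pow(Add(k, 1), Rational(1, 2))) = Mul(Rational(-1, 9), Pow(Add(1, k), Rational(1, 2))))
Add(Mul(-46, -7), Add(Add(-12, Function('j')(-4)), Pow(Add(4, 7), Rational(1, 2)))) = Add(Mul(-46, -7), Add(Add(-12, Mul(Rational(-1, 9), Pow(Add(1, -4), Rational(1, 2)))), Pow(Add(4, 7), Rational(1, 2)))) = Add(322, Add(Add(-12, Mul(Rational(-1, 9), Pow(-3, Rational(1, 2)))), Pow(11, Rational(1, 2)))) = Add(322, Add(Add(-12, Mul(Rational(-1, 9), Mul(I, Pow(3, Rational(1, 2))))), Pow(11, Rational(1, 2)))) = Add(322, Add(Add(-12, Mul(Rational(-1, 9), I, Pow(3, Rational(1, 2)))), Pow(11, Rational(1, 2)))) = Add(322, Add(-12, Pow(11, Rational(1, 2)), Mul(Rational(-1, 9), I, Pow(3, Rational(1, 2))))) = Add(310, Pow(11, Rational(1, 2)), Mul(Rational(-1, 9), I, Pow(3, Rational(1, 2))))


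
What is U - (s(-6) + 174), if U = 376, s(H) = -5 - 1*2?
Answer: 209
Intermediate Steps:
s(H) = -7 (s(H) = -5 - 2 = -7)
U - (s(-6) + 174) = 376 - (-7 + 174) = 376 - 1*167 = 376 - 167 = 209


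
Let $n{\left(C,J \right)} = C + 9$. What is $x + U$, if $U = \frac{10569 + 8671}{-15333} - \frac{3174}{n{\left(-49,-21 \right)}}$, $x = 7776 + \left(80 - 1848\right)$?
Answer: $\frac{1866361951}{306660} \approx 6086.1$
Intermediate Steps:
$n{\left(C,J \right)} = 9 + C$
$x = 6008$ ($x = 7776 + \left(80 - 1848\right) = 7776 - 1768 = 6008$)
$U = \frac{23948671}{306660}$ ($U = \frac{10569 + 8671}{-15333} - \frac{3174}{9 - 49} = 19240 \left(- \frac{1}{15333}\right) - \frac{3174}{-40} = - \frac{19240}{15333} - - \frac{1587}{20} = - \frac{19240}{15333} + \frac{1587}{20} = \frac{23948671}{306660} \approx 78.095$)
$x + U = 6008 + \frac{23948671}{306660} = \frac{1866361951}{306660}$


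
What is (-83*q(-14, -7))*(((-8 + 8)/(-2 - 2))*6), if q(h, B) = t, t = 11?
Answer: 0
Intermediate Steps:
q(h, B) = 11
(-83*q(-14, -7))*(((-8 + 8)/(-2 - 2))*6) = (-83*11)*(((-8 + 8)/(-2 - 2))*6) = -913*0/(-4)*6 = -913*0*(-¼)*6 = -0*6 = -913*0 = 0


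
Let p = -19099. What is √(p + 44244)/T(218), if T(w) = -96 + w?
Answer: √25145/122 ≈ 1.2998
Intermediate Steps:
√(p + 44244)/T(218) = √(-19099 + 44244)/(-96 + 218) = √25145/122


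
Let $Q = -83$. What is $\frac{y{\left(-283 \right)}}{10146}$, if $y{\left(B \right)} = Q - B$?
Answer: $\frac{100}{5073} \approx 0.019712$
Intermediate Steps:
$y{\left(B \right)} = -83 - B$
$\frac{y{\left(-283 \right)}}{10146} = \frac{-83 - -283}{10146} = \left(-83 + 283\right) \frac{1}{10146} = 200 \cdot \frac{1}{10146} = \frac{100}{5073}$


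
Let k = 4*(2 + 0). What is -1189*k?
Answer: -9512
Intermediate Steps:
k = 8 (k = 4*2 = 8)
-1189*k = -1189*8 = -9512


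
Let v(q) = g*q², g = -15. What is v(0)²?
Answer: 0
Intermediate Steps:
v(q) = -15*q²
v(0)² = (-15*0²)² = (-15*0)² = 0² = 0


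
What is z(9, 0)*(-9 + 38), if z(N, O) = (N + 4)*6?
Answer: 2262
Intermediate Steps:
z(N, O) = 24 + 6*N (z(N, O) = (4 + N)*6 = 24 + 6*N)
z(9, 0)*(-9 + 38) = (24 + 6*9)*(-9 + 38) = (24 + 54)*29 = 78*29 = 2262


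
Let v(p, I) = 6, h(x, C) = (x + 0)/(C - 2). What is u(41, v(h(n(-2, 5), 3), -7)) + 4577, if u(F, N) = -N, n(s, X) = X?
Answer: 4571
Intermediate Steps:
h(x, C) = x/(-2 + C)
u(41, v(h(n(-2, 5), 3), -7)) + 4577 = -1*6 + 4577 = -6 + 4577 = 4571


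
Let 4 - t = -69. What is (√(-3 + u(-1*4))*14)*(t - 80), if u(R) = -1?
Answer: -196*I ≈ -196.0*I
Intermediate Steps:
t = 73 (t = 4 - 1*(-69) = 4 + 69 = 73)
(√(-3 + u(-1*4))*14)*(t - 80) = (√(-3 - 1)*14)*(73 - 80) = (√(-4)*14)*(-7) = ((2*I)*14)*(-7) = (28*I)*(-7) = -196*I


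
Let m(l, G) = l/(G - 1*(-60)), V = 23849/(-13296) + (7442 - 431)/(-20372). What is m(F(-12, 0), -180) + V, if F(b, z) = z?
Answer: -144767521/67716528 ≈ -2.1378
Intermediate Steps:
V = -144767521/67716528 (V = 23849*(-1/13296) + 7011*(-1/20372) = -23849/13296 - 7011/20372 = -144767521/67716528 ≈ -2.1378)
m(l, G) = l/(60 + G) (m(l, G) = l/(G + 60) = l/(60 + G))
m(F(-12, 0), -180) + V = 0/(60 - 180) - 144767521/67716528 = 0/(-120) - 144767521/67716528 = 0*(-1/120) - 144767521/67716528 = 0 - 144767521/67716528 = -144767521/67716528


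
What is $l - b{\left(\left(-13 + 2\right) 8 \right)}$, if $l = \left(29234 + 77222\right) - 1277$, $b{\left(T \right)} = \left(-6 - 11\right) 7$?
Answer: $105298$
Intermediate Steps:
$b{\left(T \right)} = -119$ ($b{\left(T \right)} = \left(-17\right) 7 = -119$)
$l = 105179$ ($l = 106456 - 1277 = 105179$)
$l - b{\left(\left(-13 + 2\right) 8 \right)} = 105179 - -119 = 105179 + 119 = 105298$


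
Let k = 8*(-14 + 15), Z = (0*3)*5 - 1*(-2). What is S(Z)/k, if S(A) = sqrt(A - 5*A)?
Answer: I*sqrt(2)/4 ≈ 0.35355*I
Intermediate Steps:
Z = 2 (Z = 0*5 + 2 = 0 + 2 = 2)
S(A) = 2*sqrt(-A) (S(A) = sqrt(-4*A) = 2*sqrt(-A))
k = 8 (k = 8*1 = 8)
S(Z)/k = (2*sqrt(-1*2))/8 = (2*sqrt(-2))*(1/8) = (2*(I*sqrt(2)))*(1/8) = (2*I*sqrt(2))*(1/8) = I*sqrt(2)/4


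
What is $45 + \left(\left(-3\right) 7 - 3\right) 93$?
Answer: $-2187$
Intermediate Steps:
$45 + \left(\left(-3\right) 7 - 3\right) 93 = 45 + \left(-21 - 3\right) 93 = 45 - 2232 = -2187$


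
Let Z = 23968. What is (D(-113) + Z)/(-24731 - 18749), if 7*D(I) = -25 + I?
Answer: -83819/152180 ≈ -0.55079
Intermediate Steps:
D(I) = -25/7 + I/7 (D(I) = (-25 + I)/7 = -25/7 + I/7)
(D(-113) + Z)/(-24731 - 18749) = ((-25/7 + (⅐)*(-113)) + 23968)/(-24731 - 18749) = ((-25/7 - 113/7) + 23968)/(-43480) = (-138/7 + 23968)*(-1/43480) = (167638/7)*(-1/43480) = -83819/152180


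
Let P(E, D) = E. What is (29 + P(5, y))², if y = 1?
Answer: 1156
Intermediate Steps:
(29 + P(5, y))² = (29 + 5)² = 34² = 1156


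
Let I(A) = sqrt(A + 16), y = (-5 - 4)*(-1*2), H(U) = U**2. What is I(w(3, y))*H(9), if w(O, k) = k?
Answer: 81*sqrt(34) ≈ 472.31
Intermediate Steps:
y = 18 (y = -9*(-2) = 18)
I(A) = sqrt(16 + A)
I(w(3, y))*H(9) = sqrt(16 + 18)*9**2 = sqrt(34)*81 = 81*sqrt(34)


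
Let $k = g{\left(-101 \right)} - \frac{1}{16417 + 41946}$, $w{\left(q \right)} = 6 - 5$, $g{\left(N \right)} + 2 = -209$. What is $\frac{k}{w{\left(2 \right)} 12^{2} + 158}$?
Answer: $- \frac{6157297}{8812813} \approx -0.69868$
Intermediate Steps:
$g{\left(N \right)} = -211$ ($g{\left(N \right)} = -2 - 209 = -211$)
$w{\left(q \right)} = 1$ ($w{\left(q \right)} = 6 - 5 = 1$)
$k = - \frac{12314594}{58363}$ ($k = -211 - \frac{1}{16417 + 41946} = -211 - \frac{1}{58363} = - \frac{12314594}{58363} \approx -211.0$)
$\frac{k}{w{\left(2 \right)} 12^{2} + 158} = - \frac{12314594}{58363 \left(1 \cdot 12^{2} + 158\right)} = - \frac{12314594}{58363 \left(1 \cdot 144 + 158\right)} = - \frac{12314594}{58363 \left(144 + 158\right)} = - \frac{12314594}{58363 \cdot 302} = \left(- \frac{12314594}{58363}\right) \frac{1}{302} = - \frac{6157297}{8812813}$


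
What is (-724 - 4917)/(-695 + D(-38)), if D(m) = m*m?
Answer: -5641/749 ≈ -7.5314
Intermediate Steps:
D(m) = m²
(-724 - 4917)/(-695 + D(-38)) = (-724 - 4917)/(-695 + (-38)²) = -5641/(-695 + 1444) = -5641/749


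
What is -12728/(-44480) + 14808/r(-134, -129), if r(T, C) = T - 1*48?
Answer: -41021459/505960 ≈ -81.077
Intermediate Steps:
r(T, C) = -48 + T (r(T, C) = T - 48 = -48 + T)
-12728/(-44480) + 14808/r(-134, -129) = -12728/(-44480) + 14808/(-48 - 134) = -12728*(-1/44480) + 14808/(-182) = 1591/5560 + 14808*(-1/182) = 1591/5560 - 7404/91 = -41021459/505960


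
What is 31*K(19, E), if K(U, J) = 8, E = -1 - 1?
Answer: 248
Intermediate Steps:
E = -2
31*K(19, E) = 31*8 = 248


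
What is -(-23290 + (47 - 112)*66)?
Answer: 27580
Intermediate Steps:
-(-23290 + (47 - 112)*66) = -(-23290 - 65*66) = -(-23290 - 4290) = -1*(-27580) = 27580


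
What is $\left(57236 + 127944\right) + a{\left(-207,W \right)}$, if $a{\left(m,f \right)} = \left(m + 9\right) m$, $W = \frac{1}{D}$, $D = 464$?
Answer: $226166$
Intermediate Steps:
$W = \frac{1}{464} \approx 0.0021552$
$a{\left(m,f \right)} = m \left(9 + m\right)$ ($a{\left(m,f \right)} = \left(9 + m\right) m = m \left(9 + m\right)$)
$\left(57236 + 127944\right) + a{\left(-207,W \right)} = \left(57236 + 127944\right) - 207 \left(9 - 207\right) = 185180 - -40986 = 185180 + 40986 = 226166$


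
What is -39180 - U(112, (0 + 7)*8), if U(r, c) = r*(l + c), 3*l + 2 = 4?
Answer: -136580/3 ≈ -45527.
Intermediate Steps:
l = 2/3 (l = -2/3 + (1/3)*4 = -2/3 + 4/3 = 2/3 ≈ 0.66667)
U(r, c) = r*(2/3 + c)
-39180 - U(112, (0 + 7)*8) = -39180 - 112*(2 + 3*((0 + 7)*8))/3 = -39180 - 112*(2 + 3*(7*8))/3 = -39180 - 112*(2 + 3*56)/3 = -39180 - 112*(2 + 168)/3 = -39180 - 112*170/3 = -39180 - 1*19040/3 = -39180 - 19040/3 = -136580/3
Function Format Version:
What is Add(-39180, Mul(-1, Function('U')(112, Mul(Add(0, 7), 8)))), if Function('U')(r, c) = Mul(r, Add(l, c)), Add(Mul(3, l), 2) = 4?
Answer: Rational(-136580, 3) ≈ -45527.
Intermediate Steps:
l = Rational(2, 3) (l = Add(Rational(-2, 3), Mul(Rational(1, 3), 4)) = Add(Rational(-2, 3), Rational(4, 3)) = Rational(2, 3) ≈ 0.66667)
Function('U')(r, c) = Mul(r, Add(Rational(2, 3), c))
Add(-39180, Mul(-1, Function('U')(112, Mul(Add(0, 7), 8)))) = Add(-39180, Mul(-1, Mul(Rational(1, 3), 112, Add(2, Mul(3, Mul(Add(0, 7), 8)))))) = Add(-39180, Mul(-1, Mul(Rational(1, 3), 112, Add(2, Mul(3, Mul(7, 8)))))) = Add(-39180, Mul(-1, Mul(Rational(1, 3), 112, Add(2, Mul(3, 56))))) = Add(-39180, Mul(-1, Mul(Rational(1, 3), 112, Add(2, 168)))) = Add(-39180, Mul(-1, Mul(Rational(1, 3), 112, 170))) = Add(-39180, Mul(-1, Rational(19040, 3))) = Add(-39180, Rational(-19040, 3)) = Rational(-136580, 3)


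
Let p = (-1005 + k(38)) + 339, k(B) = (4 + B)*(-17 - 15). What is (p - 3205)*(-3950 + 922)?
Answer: 15791020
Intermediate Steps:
k(B) = -128 - 32*B (k(B) = (4 + B)*(-32) = -128 - 32*B)
p = -2010 (p = (-1005 + (-128 - 32*38)) + 339 = (-1005 + (-128 - 1216)) + 339 = (-1005 - 1344) + 339 = -2349 + 339 = -2010)
(p - 3205)*(-3950 + 922) = (-2010 - 3205)*(-3950 + 922) = -5215*(-3028) = 15791020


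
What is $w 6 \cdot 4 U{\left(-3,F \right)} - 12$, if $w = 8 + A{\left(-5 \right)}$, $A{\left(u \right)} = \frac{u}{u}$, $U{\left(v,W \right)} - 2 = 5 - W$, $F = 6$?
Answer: $204$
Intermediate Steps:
$U{\left(v,W \right)} = 7 - W$ ($U{\left(v,W \right)} = 2 - \left(-5 + W\right) = 7 - W$)
$A{\left(u \right)} = 1$
$w = 9$ ($w = 8 + 1 = 9$)
$w 6 \cdot 4 U{\left(-3,F \right)} - 12 = 9 \cdot 6 \cdot 4 \left(7 - 6\right) - 12 = 9 \cdot 24 \left(7 - 6\right) - 12 = 9 \cdot 24 \cdot 1 - 12 = 9 \cdot 24 - 12 = 216 - 12 = 204$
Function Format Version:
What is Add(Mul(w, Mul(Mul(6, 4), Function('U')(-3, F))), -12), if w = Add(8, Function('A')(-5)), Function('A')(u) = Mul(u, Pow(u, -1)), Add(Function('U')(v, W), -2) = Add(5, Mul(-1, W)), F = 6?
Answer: 204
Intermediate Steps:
Function('U')(v, W) = Add(7, Mul(-1, W)) (Function('U')(v, W) = Add(2, Add(5, Mul(-1, W))) = Add(7, Mul(-1, W)))
Function('A')(u) = 1
w = 9 (w = Add(8, 1) = 9)
Add(Mul(w, Mul(Mul(6, 4), Function('U')(-3, F))), -12) = Add(Mul(9, Mul(Mul(6, 4), Add(7, Mul(-1, 6)))), -12) = Add(Mul(9, Mul(24, Add(7, -6))), -12) = Add(Mul(9, Mul(24, 1)), -12) = Add(Mul(9, 24), -12) = Add(216, -12) = 204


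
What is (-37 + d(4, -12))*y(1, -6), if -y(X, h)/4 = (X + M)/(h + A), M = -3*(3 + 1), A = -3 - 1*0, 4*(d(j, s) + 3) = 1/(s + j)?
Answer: 4697/24 ≈ 195.71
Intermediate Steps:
d(j, s) = -3 + 1/(4*(j + s)) (d(j, s) = -3 + 1/(4*(s + j)) = -3 + 1/(4*(j + s)))
A = -3 (A = -3 + 0 = -3)
M = -12 (M = -3*4 = -12)
y(X, h) = -4*(-12 + X)/(-3 + h) (y(X, h) = -4*(X - 12)/(h - 3) = -4*(-12 + X)/(-3 + h))
(-37 + d(4, -12))*y(1, -6) = (-37 + (¼ - 3*4 - 3*(-12))/(4 - 12))*(4*(12 - 1*1)/(-3 - 6)) = (-37 + (¼ - 12 + 36)/(-8))*(4*(12 - 1)/(-9)) = (-37 - ⅛*97/4)*(4*(-⅑)*11) = (-37 - 97/32)*(-44/9) = -1281/32*(-44/9) = 4697/24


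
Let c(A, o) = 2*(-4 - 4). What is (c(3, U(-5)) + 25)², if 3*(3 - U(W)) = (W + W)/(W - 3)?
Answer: 81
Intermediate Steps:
U(W) = 3 - 2*W/(3*(-3 + W)) (U(W) = 3 - (W + W)/(3*(W - 3)) = 3 - 2*W/(3*(-3 + W)))
c(A, o) = -16 (c(A, o) = 2*(-8) = -16)
(c(3, U(-5)) + 25)² = (-16 + 25)² = 9² = 81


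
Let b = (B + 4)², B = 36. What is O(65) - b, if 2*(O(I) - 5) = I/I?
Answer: -3189/2 ≈ -1594.5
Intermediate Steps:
O(I) = 11/2 (O(I) = 5 + (I/I)/2 = 5 + (½)*1 = 5 + ½ = 11/2)
b = 1600 (b = (36 + 4)² = 40² = 1600)
O(65) - b = 11/2 - 1*1600 = 11/2 - 1600 = -3189/2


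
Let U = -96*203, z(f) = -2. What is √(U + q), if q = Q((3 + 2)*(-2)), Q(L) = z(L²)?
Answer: I*√19490 ≈ 139.61*I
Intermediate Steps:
Q(L) = -2
U = -19488
q = -2
√(U + q) = √(-19488 - 2) = √(-19490) = I*√19490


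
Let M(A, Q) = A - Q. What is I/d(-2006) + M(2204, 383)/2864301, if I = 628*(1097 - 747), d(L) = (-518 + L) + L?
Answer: -20985503689/432509451 ≈ -48.520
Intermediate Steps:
d(L) = -518 + 2*L
I = 219800 (I = 628*350 = 219800)
I/d(-2006) + M(2204, 383)/2864301 = 219800/(-518 + 2*(-2006)) + (2204 - 1*383)/2864301 = 219800/(-518 - 4012) + (2204 - 383)*(1/2864301) = 219800/(-4530) + 1821*(1/2864301) = 219800*(-1/4530) + 607/954767 = -21980/453 + 607/954767 = -20985503689/432509451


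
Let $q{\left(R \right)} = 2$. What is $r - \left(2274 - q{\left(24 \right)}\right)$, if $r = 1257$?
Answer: $-1015$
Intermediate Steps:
$r - \left(2274 - q{\left(24 \right)}\right) = 1257 - \left(2274 - 2\right) = 1257 - 2272 = -1015$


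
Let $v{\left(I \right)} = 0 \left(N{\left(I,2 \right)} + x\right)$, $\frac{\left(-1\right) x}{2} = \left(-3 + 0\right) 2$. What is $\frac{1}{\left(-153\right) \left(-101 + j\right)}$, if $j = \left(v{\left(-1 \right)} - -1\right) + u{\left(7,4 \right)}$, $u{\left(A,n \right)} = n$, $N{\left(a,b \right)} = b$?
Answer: $\frac{1}{14688} \approx 6.8083 \cdot 10^{-5}$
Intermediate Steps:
$x = 12$ ($x = - 2 \left(-3 + 0\right) 2 = - 2 \left(\left(-3\right) 2\right) = \left(-2\right) \left(-6\right) = 12$)
$v{\left(I \right)} = 0$ ($v{\left(I \right)} = 0 \left(2 + 12\right) = 0 \cdot 14 = 0$)
$j = 5$ ($j = \left(0 - -1\right) + 4 = \left(0 + 1\right) + 4 = 1 + 4 = 5$)
$\frac{1}{\left(-153\right) \left(-101 + j\right)} = \frac{1}{\left(-153\right) \left(-101 + 5\right)} = \frac{1}{\left(-153\right) \left(-96\right)} = \frac{1}{14688}$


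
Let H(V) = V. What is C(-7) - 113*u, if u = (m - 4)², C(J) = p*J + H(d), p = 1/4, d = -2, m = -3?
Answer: -22163/4 ≈ -5540.8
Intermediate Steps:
p = ¼ ≈ 0.25000
C(J) = -2 + J/4 (C(J) = J/4 - 2 = -2 + J/4)
u = 49 (u = (-3 - 4)² = (-7)² = 49)
C(-7) - 113*u = (-2 + (¼)*(-7)) - 113*49 = (-2 - 7/4) - 5537 = -15/4 - 5537 = -22163/4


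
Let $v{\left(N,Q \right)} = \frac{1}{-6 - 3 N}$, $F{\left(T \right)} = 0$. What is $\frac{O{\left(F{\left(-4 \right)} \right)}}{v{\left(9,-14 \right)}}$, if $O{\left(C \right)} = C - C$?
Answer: $0$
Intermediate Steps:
$O{\left(C \right)} = 0$
$\frac{O{\left(F{\left(-4 \right)} \right)}}{v{\left(9,-14 \right)}} = \frac{0}{\left(-1\right) \frac{1}{6 + 3 \cdot 9}} = \frac{0}{\left(-1\right) \frac{1}{6 + 27}} = \frac{0}{\left(-1\right) \frac{1}{33}} = \frac{0}{- \frac{1}{33}} = 0 \left(-33\right) = 0$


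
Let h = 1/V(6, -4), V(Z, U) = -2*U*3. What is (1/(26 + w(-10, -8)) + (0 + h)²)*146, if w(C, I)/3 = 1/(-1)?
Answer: 43727/6624 ≈ 6.6013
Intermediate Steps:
V(Z, U) = -6*U
w(C, I) = -3 (w(C, I) = 3/(-1) = 3*(-1) = -3)
h = 1/24 (h = 1/(-6*(-4)) = 1/24 ≈ 0.041667)
(1/(26 + w(-10, -8)) + (0 + h)²)*146 = (1/(26 - 3) + (0 + 1/24)²)*146 = (1/23 + (1/24)²)*146 = (1/23 + 1/576)*146 = (599/13248)*146 = 43727/6624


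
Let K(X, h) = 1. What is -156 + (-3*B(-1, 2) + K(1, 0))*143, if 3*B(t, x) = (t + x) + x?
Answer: -442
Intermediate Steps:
B(t, x) = t/3 + 2*x/3 (B(t, x) = ((t + x) + x)/3 = (t + 2*x)/3 = t/3 + 2*x/3)
-156 + (-3*B(-1, 2) + K(1, 0))*143 = -156 + (-3*((⅓)*(-1) + (⅔)*2) + 1)*143 = -156 + (-3*(-⅓ + 4/3) + 1)*143 = -156 + (-3*1 + 1)*143 = -156 + (-3 + 1)*143 = -156 - 2*143 = -156 - 286 = -442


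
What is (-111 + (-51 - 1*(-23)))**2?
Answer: 19321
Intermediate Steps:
(-111 + (-51 - 1*(-23)))**2 = (-111 + (-51 + 23))**2 = (-111 - 28)**2 = (-139)**2 = 19321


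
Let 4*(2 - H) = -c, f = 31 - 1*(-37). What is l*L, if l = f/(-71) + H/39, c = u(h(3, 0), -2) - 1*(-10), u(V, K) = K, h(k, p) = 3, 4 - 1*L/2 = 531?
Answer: 2495872/2769 ≈ 901.36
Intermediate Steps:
L = -1054 (L = 8 - 2*531 = 8 - 1062 = -1054)
f = 68 (f = 31 + 37 = 68)
c = 8 (c = -2 - 1*(-10) = -2 + 10 = 8)
H = 4 (H = 2 - (-1)*8/4 = 2 - ¼*(-8) = 2 + 2 = 4)
l = -2368/2769 (l = 68/(-71) + 4/39 = 68*(-1/71) + 4*(1/39) = -68/71 + 4/39 = -2368/2769 ≈ -0.85518)
l*L = -2368/2769*(-1054) = 2495872/2769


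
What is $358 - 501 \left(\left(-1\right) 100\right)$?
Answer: $50458$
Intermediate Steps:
$358 - 501 \left(\left(-1\right) 100\right) = 358 - -50100 = 358 + 50100 = 50458$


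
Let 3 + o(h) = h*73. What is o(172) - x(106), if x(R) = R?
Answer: 12447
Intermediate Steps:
o(h) = -3 + 73*h (o(h) = -3 + h*73 = -3 + 73*h)
o(172) - x(106) = (-3 + 73*172) - 1*106 = (-3 + 12556) - 106 = 12553 - 106 = 12447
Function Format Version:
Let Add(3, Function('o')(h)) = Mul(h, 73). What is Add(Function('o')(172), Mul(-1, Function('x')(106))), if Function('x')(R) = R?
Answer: 12447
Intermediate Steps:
Function('o')(h) = Add(-3, Mul(73, h)) (Function('o')(h) = Add(-3, Mul(h, 73)) = Add(-3, Mul(73, h)))
Add(Function('o')(172), Mul(-1, Function('x')(106))) = Add(Add(-3, Mul(73, 172)), Mul(-1, 106)) = Add(Add(-3, 12556), -106) = Add(12553, -106) = 12447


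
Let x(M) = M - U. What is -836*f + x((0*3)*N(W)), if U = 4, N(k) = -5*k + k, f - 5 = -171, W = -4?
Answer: 138772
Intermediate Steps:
f = -166 (f = 5 - 171 = -166)
N(k) = -4*k
x(M) = -4 + M (x(M) = M - 1*4 = M - 4 = -4 + M)
-836*f + x((0*3)*N(W)) = -836*(-166) + (-4 + (0*3)*(-4*(-4))) = 138776 + (-4 + 0*16) = 138776 + (-4 + 0) = 138776 - 4 = 138772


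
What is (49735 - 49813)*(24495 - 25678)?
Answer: 92274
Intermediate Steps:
(49735 - 49813)*(24495 - 25678) = -78*(-1183) = 92274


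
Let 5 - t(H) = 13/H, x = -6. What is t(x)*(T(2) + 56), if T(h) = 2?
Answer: 1247/3 ≈ 415.67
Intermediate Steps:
t(H) = 5 - 13/H
t(x)*(T(2) + 56) = (5 - 13/(-6))*(2 + 56) = (5 - 13*(-1/6))*58 = (5 + 13/6)*58 = (43/6)*58 = 1247/3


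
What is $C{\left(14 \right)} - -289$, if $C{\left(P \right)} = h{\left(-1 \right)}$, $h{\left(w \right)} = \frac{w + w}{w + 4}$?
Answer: $\frac{865}{3} \approx 288.33$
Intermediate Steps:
$h{\left(w \right)} = \frac{2 w}{4 + w}$
$C{\left(P \right)} = - \frac{2}{3}$ ($C{\left(P \right)} = 2 \left(-1\right) \frac{1}{4 - 1} = 2 \left(-1\right) \frac{1}{3} = - \frac{2}{3}$)
$C{\left(14 \right)} - -289 = - \frac{2}{3} - -289 = - \frac{2}{3} + 289 = \frac{865}{3}$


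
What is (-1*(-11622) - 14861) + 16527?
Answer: 13288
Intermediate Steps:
(-1*(-11622) - 14861) + 16527 = (11622 - 14861) + 16527 = -3239 + 16527 = 13288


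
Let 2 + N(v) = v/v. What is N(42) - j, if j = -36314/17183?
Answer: 19131/17183 ≈ 1.1134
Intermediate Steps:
N(v) = -1 (N(v) = -2 + v/v = -2 + 1 = -1)
j = -36314/17183 (j = -36314*1/17183 = -36314/17183 ≈ -2.1134)
N(42) - j = -1 - 1*(-36314/17183) = -1 + 36314/17183 = 19131/17183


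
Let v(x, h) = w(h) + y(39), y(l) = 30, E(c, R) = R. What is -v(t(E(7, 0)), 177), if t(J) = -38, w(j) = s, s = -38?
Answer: 8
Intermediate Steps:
w(j) = -38
v(x, h) = -8 (v(x, h) = -38 + 30 = -8)
-v(t(E(7, 0)), 177) = -1*(-8) = 8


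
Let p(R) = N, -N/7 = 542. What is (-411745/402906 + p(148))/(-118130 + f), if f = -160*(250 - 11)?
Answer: 1529037109/63002411220 ≈ 0.024269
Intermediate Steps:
N = -3794 (N = -7*542 = -3794)
p(R) = -3794
f = -38240 (f = -160*239 = -38240)
(-411745/402906 + p(148))/(-118130 + f) = (-411745/402906 - 3794)/(-118130 - 38240) = (-411745*1/402906 - 3794)/(-156370) = (-411745/402906 - 3794)*(-1/156370) = -1529037109/402906*(-1/156370) = 1529037109/63002411220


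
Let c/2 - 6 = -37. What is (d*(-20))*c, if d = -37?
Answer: -45880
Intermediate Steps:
c = -62 (c = 12 + 2*(-37) = 12 - 74 = -62)
(d*(-20))*c = -37*(-20)*(-62) = 740*(-62) = -45880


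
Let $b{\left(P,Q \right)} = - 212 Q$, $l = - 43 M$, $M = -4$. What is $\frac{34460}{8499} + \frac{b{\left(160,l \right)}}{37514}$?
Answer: $\frac{491412452}{159415743} \approx 3.0826$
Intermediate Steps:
$l = 172$ ($l = \left(-43\right) \left(-4\right) = 172$)
$\frac{34460}{8499} + \frac{b{\left(160,l \right)}}{37514} = \frac{34460}{8499} + \frac{\left(-212\right) 172}{37514} = 34460 \cdot \frac{1}{8499} - \frac{18232}{18757} = \frac{34460}{8499} - \frac{18232}{18757} = \frac{491412452}{159415743}$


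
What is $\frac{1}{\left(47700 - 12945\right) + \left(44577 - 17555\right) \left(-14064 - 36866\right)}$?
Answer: $- \frac{1}{1376195705} \approx -7.2664 \cdot 10^{-10}$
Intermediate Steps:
$\frac{1}{\left(47700 - 12945\right) + \left(44577 - 17555\right) \left(-14064 - 36866\right)} = \frac{1}{34755 + 27022 \left(-50930\right)} = \frac{1}{34755 - 1376230460} = \frac{1}{-1376195705} = - \frac{1}{1376195705}$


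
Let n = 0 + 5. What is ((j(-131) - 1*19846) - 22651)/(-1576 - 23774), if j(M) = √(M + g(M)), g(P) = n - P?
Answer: 3269/1950 - √5/25350 ≈ 1.6763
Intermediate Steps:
n = 5
g(P) = 5 - P
j(M) = √5 (j(M) = √(M + (5 - M)) = √5)
((j(-131) - 1*19846) - 22651)/(-1576 - 23774) = ((√5 - 1*19846) - 22651)/(-1576 - 23774) = ((√5 - 19846) - 22651)/(-25350) = ((-19846 + √5) - 22651)*(-1/25350) = (-42497 + √5)*(-1/25350) = 3269/1950 - √5/25350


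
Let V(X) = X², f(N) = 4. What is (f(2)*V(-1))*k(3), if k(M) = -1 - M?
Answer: -16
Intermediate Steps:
(f(2)*V(-1))*k(3) = (4*(-1)²)*(-1 - 1*3) = (4*1)*(-1 - 3) = 4*(-4) = -16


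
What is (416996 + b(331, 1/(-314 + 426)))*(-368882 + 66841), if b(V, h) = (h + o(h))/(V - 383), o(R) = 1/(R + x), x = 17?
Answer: -1397378746302355511/11094720 ≈ -1.2595e+11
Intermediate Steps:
o(R) = 1/(17 + R) (o(R) = 1/(R + 17) = 1/(17 + R))
b(V, h) = (h + 1/(17 + h))/(-383 + V) (b(V, h) = (h + 1/(17 + h))/(V - 383) = (h + 1/(17 + h))/(-383 + V))
(416996 + b(331, 1/(-314 + 426)))*(-368882 + 66841) = (416996 + (1 + (17 + 1/(-314 + 426))/(-314 + 426))/((-383 + 331)*(17 + 1/(-314 + 426))))*(-368882 + 66841) = (416996 + (1 + (17 + 1/112)/112)/((-52)*(17 + 1/112)))*(-302041) = (416996 - (1 + (17 + 1/112)/112)/(52*(17 + 1/112)))*(-302041) = (416996 - (1 + (1/112)*(1905/112))/(52*1905/112))*(-302041) = (416996 - 1/52*112/1905*(1 + 1905/12544))*(-302041) = (416996 - 1/52*112/1905*14449/12544)*(-302041) = (416996 - 14449/11094720)*(-302041) = (4626453846671/11094720)*(-302041) = -1397378746302355511/11094720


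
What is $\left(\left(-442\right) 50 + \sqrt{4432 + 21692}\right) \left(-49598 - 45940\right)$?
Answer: $2111389800 - 191076 \sqrt{6531} \approx 2.0959 \cdot 10^{9}$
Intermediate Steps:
$\left(\left(-442\right) 50 + \sqrt{4432 + 21692}\right) \left(-49598 - 45940\right) = \left(-22100 + \sqrt{26124}\right) \left(-95538\right) = \left(-22100 + 2 \sqrt{6531}\right) \left(-95538\right) = 2111389800 - 191076 \sqrt{6531}$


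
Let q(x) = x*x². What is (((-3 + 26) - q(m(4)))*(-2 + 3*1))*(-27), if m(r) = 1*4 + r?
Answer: 13203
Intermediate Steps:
m(r) = 4 + r
q(x) = x³
(((-3 + 26) - q(m(4)))*(-2 + 3*1))*(-27) = (((-3 + 26) - (4 + 4)³)*(-2 + 3*1))*(-27) = ((23 - 1*8³)*(-2 + 3))*(-27) = ((23 - 1*512)*1)*(-27) = ((23 - 512)*1)*(-27) = -489*1*(-27) = -489*(-27) = 13203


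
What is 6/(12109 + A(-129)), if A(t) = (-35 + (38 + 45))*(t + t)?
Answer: -6/275 ≈ -0.021818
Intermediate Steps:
A(t) = 96*t (A(t) = (-35 + 83)*(2*t) = 48*(2*t) = 96*t)
6/(12109 + A(-129)) = 6/(12109 + 96*(-129)) = 6/(12109 - 12384) = 6/(-275) = -1/275*6 = -6/275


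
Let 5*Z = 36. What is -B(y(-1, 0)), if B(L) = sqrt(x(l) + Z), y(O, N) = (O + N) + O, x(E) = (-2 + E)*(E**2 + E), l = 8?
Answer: -6*sqrt(305)/5 ≈ -20.957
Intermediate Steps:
Z = 36/5 (Z = (1/5)*36 = 36/5 ≈ 7.2000)
x(E) = (-2 + E)*(E + E**2)
y(O, N) = N + 2*O (y(O, N) = (N + O) + O = N + 2*O)
B(L) = 6*sqrt(305)/5 (B(L) = sqrt(8*(-2 + 8**2 - 1*8) + 36/5) = sqrt(8*(-2 + 64 - 8) + 36/5) = sqrt(8*54 + 36/5) = sqrt(432 + 36/5) = sqrt(2196/5) = 6*sqrt(305)/5)
-B(y(-1, 0)) = -6*sqrt(305)/5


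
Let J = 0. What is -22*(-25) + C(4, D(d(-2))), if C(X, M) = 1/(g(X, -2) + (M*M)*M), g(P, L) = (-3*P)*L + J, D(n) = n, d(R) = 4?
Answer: 48401/88 ≈ 550.01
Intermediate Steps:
g(P, L) = -3*L*P (g(P, L) = (-3*P)*L + 0 = -3*L*P + 0 = -3*L*P)
C(X, M) = 1/(M**3 + 6*X) (C(X, M) = 1/(-3*(-2)*X + (M*M)*M) = 1/(6*X + M**2*M) = 1/(6*X + M**3) = 1/(M**3 + 6*X))
-22*(-25) + C(4, D(d(-2))) = -22*(-25) + 1/(4**3 + 6*4) = 550 + 1/(64 + 24) = 550 + 1/88 = 48401/88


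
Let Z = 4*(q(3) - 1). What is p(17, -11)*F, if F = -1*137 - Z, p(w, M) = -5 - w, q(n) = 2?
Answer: 3102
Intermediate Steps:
Z = 4 (Z = 4*(2 - 1) = 4*1 = 4)
F = -141 (F = -1*137 - 1*4 = -137 - 4 = -141)
p(17, -11)*F = (-5 - 1*17)*(-141) = (-5 - 17)*(-141) = -22*(-141) = 3102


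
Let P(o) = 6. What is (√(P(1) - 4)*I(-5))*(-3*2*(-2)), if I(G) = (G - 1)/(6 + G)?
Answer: -72*√2 ≈ -101.82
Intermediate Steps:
I(G) = (-1 + G)/(6 + G)
(√(P(1) - 4)*I(-5))*(-3*2*(-2)) = (√(6 - 4)*((-1 - 5)/(6 - 5)))*(-3*2*(-2)) = (√2*(-6/1))*(-6*(-2)) = (√2*(1*(-6)))*12 = (√2*(-6))*12 = -6*√2*12 = -72*√2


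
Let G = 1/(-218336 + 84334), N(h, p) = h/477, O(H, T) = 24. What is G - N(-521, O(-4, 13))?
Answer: 69814565/63918954 ≈ 1.0922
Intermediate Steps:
N(h, p) = h/477 (N(h, p) = h*(1/477) = h/477)
G = -1/134002 (G = 1/(-134002) = -1/134002 ≈ -7.4626e-6)
G - N(-521, O(-4, 13)) = -1/134002 - (-521)/477 = -1/134002 - 1*(-521/477) = -1/134002 + 521/477 = 69814565/63918954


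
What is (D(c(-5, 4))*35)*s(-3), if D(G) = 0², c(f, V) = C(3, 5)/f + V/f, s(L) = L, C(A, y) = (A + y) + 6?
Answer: 0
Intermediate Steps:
C(A, y) = 6 + A + y
c(f, V) = 14/f + V/f (c(f, V) = (6 + 3 + 5)/f + V/f = 14/f + V/f)
D(G) = 0
(D(c(-5, 4))*35)*s(-3) = (0*35)*(-3) = 0*(-3) = 0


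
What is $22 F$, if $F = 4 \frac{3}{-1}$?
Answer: $-264$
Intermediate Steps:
$F = -12$ ($F = 4 \cdot 3 \left(-1\right) = 4 \left(-3\right) = -12$)
$22 F = 22 \left(-12\right) = -264$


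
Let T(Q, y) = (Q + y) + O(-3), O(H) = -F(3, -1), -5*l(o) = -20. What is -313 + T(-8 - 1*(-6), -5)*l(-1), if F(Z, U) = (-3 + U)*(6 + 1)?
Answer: -229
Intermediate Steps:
l(o) = 4 (l(o) = -1/5*(-20) = 4)
F(Z, U) = -21 + 7*U (F(Z, U) = (-3 + U)*7 = -21 + 7*U)
O(H) = 28 (O(H) = -(-21 + 7*(-1)) = -(-21 - 7) = -1*(-28) = 28)
T(Q, y) = 28 + Q + y (T(Q, y) = (Q + y) + 28 = 28 + Q + y)
-313 + T(-8 - 1*(-6), -5)*l(-1) = -313 + (28 + (-8 - 1*(-6)) - 5)*4 = -313 + (28 + (-8 + 6) - 5)*4 = -313 + (28 - 2 - 5)*4 = -313 + 21*4 = -313 + 84 = -229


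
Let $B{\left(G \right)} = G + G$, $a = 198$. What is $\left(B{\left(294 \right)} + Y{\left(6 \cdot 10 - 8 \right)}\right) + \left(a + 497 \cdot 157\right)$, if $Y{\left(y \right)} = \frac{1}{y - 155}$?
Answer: $\frac{8117944}{103} \approx 78815.0$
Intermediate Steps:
$B{\left(G \right)} = 2 G$
$Y{\left(y \right)} = \frac{1}{-155 + y}$
$\left(B{\left(294 \right)} + Y{\left(6 \cdot 10 - 8 \right)}\right) + \left(a + 497 \cdot 157\right) = \left(2 \cdot 294 + \frac{1}{-155 + \left(6 \cdot 10 - 8\right)}\right) + \left(198 + 497 \cdot 157\right) = \left(588 + \frac{1}{-155 + \left(60 - 8\right)}\right) + \left(198 + 78029\right) = \left(588 + \frac{1}{-155 + 52}\right) + 78227 = \left(588 + \frac{1}{-103}\right) + 78227 = \left(588 - \frac{1}{103}\right) + 78227 = \frac{60563}{103} + 78227 = \frac{8117944}{103}$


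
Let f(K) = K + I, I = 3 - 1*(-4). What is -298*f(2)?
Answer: -2682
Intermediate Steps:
I = 7 (I = 3 + 4 = 7)
f(K) = 7 + K (f(K) = K + 7 = 7 + K)
-298*f(2) = -298*(7 + 2) = -298*9 = -2682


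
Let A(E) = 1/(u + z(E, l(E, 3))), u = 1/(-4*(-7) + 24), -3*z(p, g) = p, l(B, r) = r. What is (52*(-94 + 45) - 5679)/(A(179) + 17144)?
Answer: -76552235/159524764 ≈ -0.47988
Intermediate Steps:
z(p, g) = -p/3
u = 1/52 (u = 1/(28 + 24) = 1/52 ≈ 0.019231)
A(E) = 1/(1/52 - E/3)
(52*(-94 + 45) - 5679)/(A(179) + 17144) = (52*(-94 + 45) - 5679)/(-156/(-3 + 52*179) + 17144) = (52*(-49) - 5679)/(-156/(-3 + 9308) + 17144) = (-2548 - 5679)/(-156/9305 + 17144) = -8227/(-156*1/9305 + 17144) = -8227/(-156/9305 + 17144) = -8227/159524764/9305 = -8227*9305/159524764 = -76552235/159524764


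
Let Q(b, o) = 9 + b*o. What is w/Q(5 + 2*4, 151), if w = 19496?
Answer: 4874/493 ≈ 9.8864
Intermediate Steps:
w/Q(5 + 2*4, 151) = 19496/(9 + (5 + 2*4)*151) = 19496/(9 + (5 + 8)*151) = 19496/(9 + 13*151) = 19496/(9 + 1963) = 19496/1972 = 19496*(1/1972) = 4874/493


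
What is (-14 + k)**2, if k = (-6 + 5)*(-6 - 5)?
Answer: 9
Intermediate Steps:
k = 11 (k = -1*(-11) = 11)
(-14 + k)**2 = (-14 + 11)**2 = (-3)**2 = 9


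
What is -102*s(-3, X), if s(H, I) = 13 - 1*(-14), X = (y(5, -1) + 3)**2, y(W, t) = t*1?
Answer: -2754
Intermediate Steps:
y(W, t) = t
X = 4 (X = (-1 + 3)**2 = 2**2 = 4)
s(H, I) = 27 (s(H, I) = 13 + 14 = 27)
-102*s(-3, X) = -102*27 = -2754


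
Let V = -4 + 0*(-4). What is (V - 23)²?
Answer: 729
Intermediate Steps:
V = -4 (V = -4 + 0 = -4)
(V - 23)² = (-4 - 23)² = (-27)² = 729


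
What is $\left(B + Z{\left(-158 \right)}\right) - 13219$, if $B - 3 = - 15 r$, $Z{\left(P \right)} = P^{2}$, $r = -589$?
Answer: $20583$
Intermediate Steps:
$B = 8838$ ($B = 3 - -8835 = 3 + 8835 = 8838$)
$\left(B + Z{\left(-158 \right)}\right) - 13219 = \left(8838 + \left(-158\right)^{2}\right) - 13219 = \left(8838 + 24964\right) - 13219 = 33802 - 13219 = 20583$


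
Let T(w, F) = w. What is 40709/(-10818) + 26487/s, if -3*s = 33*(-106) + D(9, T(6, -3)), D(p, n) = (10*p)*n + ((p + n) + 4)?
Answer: 739965347/31794102 ≈ 23.274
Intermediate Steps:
D(p, n) = 4 + n + p + 10*n*p (D(p, n) = 10*n*p + ((n + p) + 4) = 10*n*p + (4 + n + p) = 4 + n + p + 10*n*p)
s = 2939/3 (s = -(33*(-106) + (4 + 6 + 9 + 10*6*9))/3 = -(-3498 + (4 + 6 + 9 + 540))/3 = -(-3498 + 559)/3 = -⅓*(-2939) = 2939/3 ≈ 979.67)
40709/(-10818) + 26487/s = 40709/(-10818) + 26487/(2939/3) = 40709*(-1/10818) + 26487*(3/2939) = -40709/10818 + 79461/2939 = 739965347/31794102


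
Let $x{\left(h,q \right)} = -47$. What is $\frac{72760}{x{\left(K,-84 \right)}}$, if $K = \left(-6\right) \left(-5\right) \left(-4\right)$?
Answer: $- \frac{72760}{47} \approx -1548.1$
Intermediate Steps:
$K = -120$ ($K = 30 \left(-4\right) = -120$)
$\frac{72760}{x{\left(K,-84 \right)}} = \frac{72760}{-47} = 72760 \left(- \frac{1}{47}\right) = - \frac{72760}{47}$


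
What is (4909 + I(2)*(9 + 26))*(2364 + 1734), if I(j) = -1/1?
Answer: 19973652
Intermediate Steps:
I(j) = -1 (I(j) = -1*1 = -1)
(4909 + I(2)*(9 + 26))*(2364 + 1734) = (4909 - (9 + 26))*(2364 + 1734) = (4909 - 1*35)*4098 = (4909 - 35)*4098 = 4874*4098 = 19973652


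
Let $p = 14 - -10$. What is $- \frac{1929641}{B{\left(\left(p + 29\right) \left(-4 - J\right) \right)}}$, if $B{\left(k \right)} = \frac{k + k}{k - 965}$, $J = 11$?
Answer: $- \frac{339616816}{159} \approx -2.136 \cdot 10^{6}$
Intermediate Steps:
$p = 24$ ($p = 14 + 10 = 24$)
$B{\left(k \right)} = \frac{2 k}{-965 + k}$
$- \frac{1929641}{B{\left(\left(p + 29\right) \left(-4 - J\right) \right)}} = - \frac{1929641}{2 \left(24 + 29\right) \left(-4 - 11\right) \frac{1}{-965 + \left(24 + 29\right) \left(-4 - 11\right)}} = - \frac{1929641}{2 \cdot 53 \left(-4 - 11\right) \frac{1}{-965 + 53 \left(-4 - 11\right)}} = - \frac{1929641}{2 \cdot 53 \left(-15\right) \frac{1}{-965 + 53 \left(-15\right)}} = - \frac{1929641}{2 \left(-795\right) \frac{1}{-965 - 795}} = - \frac{1929641}{2 \left(-795\right) \frac{1}{-1760}} = - \frac{1929641}{2 \left(-795\right) \left(- \frac{1}{1760}\right)} = - \frac{1929641}{\frac{159}{176}} = \left(-1929641\right) \frac{176}{159} = - \frac{339616816}{159}$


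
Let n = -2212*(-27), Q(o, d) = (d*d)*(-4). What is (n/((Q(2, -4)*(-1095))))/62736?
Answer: 1659/122126080 ≈ 1.3584e-5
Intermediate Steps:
Q(o, d) = -4*d**2 (Q(o, d) = d**2*(-4) = -4*d**2)
n = 59724
(n/((Q(2, -4)*(-1095))))/62736 = (59724/((-4*(-4)**2*(-1095))))/62736 = (59724/((-4*16*(-1095))))*(1/62736) = (59724/((-64*(-1095))))*(1/62736) = (59724/70080)*(1/62736) = (59724*(1/70080))*(1/62736) = (4977/5840)*(1/62736) = 1659/122126080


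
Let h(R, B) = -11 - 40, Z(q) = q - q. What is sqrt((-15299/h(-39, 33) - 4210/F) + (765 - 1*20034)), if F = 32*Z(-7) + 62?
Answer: 5*I*sqrt(1903357995)/1581 ≈ 137.97*I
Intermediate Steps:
Z(q) = 0
h(R, B) = -51
F = 62 (F = 32*0 + 62 = 0 + 62 = 62)
sqrt((-15299/h(-39, 33) - 4210/F) + (765 - 1*20034)) = sqrt((-15299/(-51) - 4210/62) + (765 - 1*20034)) = sqrt((-15299*(-1/51) - 4210*1/62) + (765 - 20034)) = sqrt((15299/51 - 2105/31) - 19269) = sqrt(366914/1581 - 19269) = sqrt(-30097375/1581) = 5*I*sqrt(1903357995)/1581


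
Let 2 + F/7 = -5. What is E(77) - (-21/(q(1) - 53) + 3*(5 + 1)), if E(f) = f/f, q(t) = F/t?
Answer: -585/34 ≈ -17.206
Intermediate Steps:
F = -49 (F = -14 + 7*(-5) = -14 - 35 = -49)
q(t) = -49/t
E(f) = 1
E(77) - (-21/(q(1) - 53) + 3*(5 + 1)) = 1 - (-21/(-49/1 - 53) + 3*(5 + 1)) = 1 - (-21/(-49*1 - 53) + 3*6) = 1 - (-21/(-49 - 53) + 18) = 1 - (-21/(-102) + 18) = 1 - (-1/102*(-21) + 18) = 1 - (7/34 + 18) = 1 - 1*619/34 = 1 - 619/34 = -585/34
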